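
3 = 3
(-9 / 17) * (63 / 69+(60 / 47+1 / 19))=-414486 / 349163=-1.19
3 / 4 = 0.75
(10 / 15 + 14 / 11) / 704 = 1 / 363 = 0.00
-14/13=-1.08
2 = 2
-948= -948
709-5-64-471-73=96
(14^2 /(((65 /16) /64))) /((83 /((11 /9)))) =2207744 /48555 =45.47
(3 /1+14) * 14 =238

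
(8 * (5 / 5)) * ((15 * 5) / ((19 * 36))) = 50 / 57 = 0.88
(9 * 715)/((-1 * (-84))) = 2145/28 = 76.61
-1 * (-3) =3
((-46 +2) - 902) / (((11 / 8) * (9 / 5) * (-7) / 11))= 37840 / 63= 600.63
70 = 70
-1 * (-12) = 12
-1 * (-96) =96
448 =448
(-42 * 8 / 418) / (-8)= 21 / 209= 0.10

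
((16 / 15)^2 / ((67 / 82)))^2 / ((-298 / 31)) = -6830292992 / 33861088125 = -0.20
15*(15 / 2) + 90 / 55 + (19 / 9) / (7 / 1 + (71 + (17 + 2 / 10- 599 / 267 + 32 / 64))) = 1880073977 / 16468914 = 114.16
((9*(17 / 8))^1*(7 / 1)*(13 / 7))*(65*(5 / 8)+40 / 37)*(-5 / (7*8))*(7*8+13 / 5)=-7194382065 / 132608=-54253.00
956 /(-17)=-956 /17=-56.24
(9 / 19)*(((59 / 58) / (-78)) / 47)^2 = 3481 / 95444740144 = 0.00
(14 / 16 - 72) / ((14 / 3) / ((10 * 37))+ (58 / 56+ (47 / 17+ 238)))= -37579605 / 127764334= -0.29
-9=-9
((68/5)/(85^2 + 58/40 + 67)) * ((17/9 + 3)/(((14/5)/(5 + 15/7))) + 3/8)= 1540982/64328229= 0.02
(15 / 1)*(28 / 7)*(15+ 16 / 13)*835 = 10571100 / 13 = 813161.54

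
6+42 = 48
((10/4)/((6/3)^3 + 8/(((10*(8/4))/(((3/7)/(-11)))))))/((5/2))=385/3074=0.13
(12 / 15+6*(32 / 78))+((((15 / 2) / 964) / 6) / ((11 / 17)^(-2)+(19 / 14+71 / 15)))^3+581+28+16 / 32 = 219591759681239048761940223057 / 358364136614329952814922240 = 612.76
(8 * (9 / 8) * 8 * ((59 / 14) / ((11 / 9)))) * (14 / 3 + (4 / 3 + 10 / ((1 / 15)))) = 38728.52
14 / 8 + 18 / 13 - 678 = -674.87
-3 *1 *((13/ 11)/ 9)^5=-371293/ 3169966833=-0.00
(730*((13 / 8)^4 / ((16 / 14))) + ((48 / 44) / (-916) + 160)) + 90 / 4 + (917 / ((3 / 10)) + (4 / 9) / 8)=2857560581125 / 371441664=7693.16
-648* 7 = -4536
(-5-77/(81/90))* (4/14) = -1630/63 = -25.87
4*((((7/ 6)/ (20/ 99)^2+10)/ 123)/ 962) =30869/ 23665200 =0.00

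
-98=-98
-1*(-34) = 34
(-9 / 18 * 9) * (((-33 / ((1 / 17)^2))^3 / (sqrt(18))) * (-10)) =-13011477257295 * sqrt(2) / 2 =-9200503801887.84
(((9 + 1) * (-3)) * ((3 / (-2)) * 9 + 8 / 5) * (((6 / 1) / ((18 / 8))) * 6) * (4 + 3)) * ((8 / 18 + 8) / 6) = 506464 / 9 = 56273.78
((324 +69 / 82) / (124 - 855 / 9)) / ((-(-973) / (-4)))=-53274 / 1156897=-0.05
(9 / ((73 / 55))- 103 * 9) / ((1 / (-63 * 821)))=3474544248 / 73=47596496.55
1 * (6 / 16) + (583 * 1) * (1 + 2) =13995 / 8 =1749.38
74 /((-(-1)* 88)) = 37 /44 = 0.84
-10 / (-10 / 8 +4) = -40 / 11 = -3.64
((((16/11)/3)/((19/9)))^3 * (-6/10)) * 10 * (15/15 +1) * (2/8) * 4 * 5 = -6635520/9129329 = -0.73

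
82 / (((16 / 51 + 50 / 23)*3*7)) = 16031 / 10213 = 1.57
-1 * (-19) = 19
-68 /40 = -17 /10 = -1.70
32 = 32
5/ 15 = 0.33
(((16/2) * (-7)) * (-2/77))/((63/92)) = 1472/693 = 2.12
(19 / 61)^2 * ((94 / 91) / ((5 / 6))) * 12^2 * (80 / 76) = 6172416 / 338611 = 18.23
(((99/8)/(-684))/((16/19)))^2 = 121/262144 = 0.00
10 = 10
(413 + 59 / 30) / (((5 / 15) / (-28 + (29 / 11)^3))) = -160330671 / 13310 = -12045.88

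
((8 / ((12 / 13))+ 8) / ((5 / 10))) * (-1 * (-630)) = 21000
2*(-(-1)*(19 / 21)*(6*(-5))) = -380 / 7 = -54.29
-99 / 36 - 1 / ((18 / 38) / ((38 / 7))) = -3581 / 252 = -14.21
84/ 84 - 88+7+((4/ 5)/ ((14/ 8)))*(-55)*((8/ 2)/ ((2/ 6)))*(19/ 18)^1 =-398.48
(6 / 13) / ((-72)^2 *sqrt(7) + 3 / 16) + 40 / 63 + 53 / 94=884736 *sqrt(7) / 69561483251 + 493816969409345 / 411943103812422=1.20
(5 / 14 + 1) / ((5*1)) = 19 / 70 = 0.27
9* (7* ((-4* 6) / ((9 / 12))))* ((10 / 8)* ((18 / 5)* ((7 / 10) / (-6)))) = 5292 / 5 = 1058.40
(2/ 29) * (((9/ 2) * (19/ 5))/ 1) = 171/ 145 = 1.18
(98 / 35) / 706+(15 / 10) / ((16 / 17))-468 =-26342401 / 56480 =-466.40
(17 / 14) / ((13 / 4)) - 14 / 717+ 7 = 479833 / 65247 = 7.35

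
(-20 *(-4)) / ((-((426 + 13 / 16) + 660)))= -1280 / 17389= -0.07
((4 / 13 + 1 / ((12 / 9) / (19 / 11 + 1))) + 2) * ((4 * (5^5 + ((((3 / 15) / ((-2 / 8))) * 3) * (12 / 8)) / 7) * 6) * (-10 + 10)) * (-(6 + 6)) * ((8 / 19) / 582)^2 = 0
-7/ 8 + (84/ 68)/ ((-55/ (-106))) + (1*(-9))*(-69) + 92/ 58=135378027/ 216920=624.09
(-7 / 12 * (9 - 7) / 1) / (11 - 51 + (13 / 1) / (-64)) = 224 / 7719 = 0.03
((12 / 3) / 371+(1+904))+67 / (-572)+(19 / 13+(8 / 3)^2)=1744636591 / 1909908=913.47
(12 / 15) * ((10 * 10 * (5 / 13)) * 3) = 1200 / 13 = 92.31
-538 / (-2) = 269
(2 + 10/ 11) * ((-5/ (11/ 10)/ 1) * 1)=-1600/ 121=-13.22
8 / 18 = 4 / 9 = 0.44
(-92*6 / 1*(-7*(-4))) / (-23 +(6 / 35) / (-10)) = 676200 / 1007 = 671.50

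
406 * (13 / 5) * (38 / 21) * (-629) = -18022108 / 15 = -1201473.87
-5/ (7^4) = -5/ 2401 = -0.00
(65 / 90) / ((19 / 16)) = 104 / 171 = 0.61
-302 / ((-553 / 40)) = 21.84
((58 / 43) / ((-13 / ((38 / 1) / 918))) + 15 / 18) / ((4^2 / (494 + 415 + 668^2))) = 190224239323 / 8210592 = 23168.15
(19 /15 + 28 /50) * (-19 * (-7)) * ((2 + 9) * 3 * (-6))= -1202586 /25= -48103.44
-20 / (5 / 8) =-32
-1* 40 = -40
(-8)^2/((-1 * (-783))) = 64/783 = 0.08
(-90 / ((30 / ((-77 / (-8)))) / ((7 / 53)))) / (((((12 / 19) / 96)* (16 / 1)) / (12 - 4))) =-30723 / 106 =-289.84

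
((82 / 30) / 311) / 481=41 / 2243865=0.00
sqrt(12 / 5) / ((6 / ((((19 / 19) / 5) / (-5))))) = -sqrt(15) / 375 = -0.01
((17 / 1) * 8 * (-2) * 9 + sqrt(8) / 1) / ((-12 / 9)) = 1836 - 3 * sqrt(2) / 2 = 1833.88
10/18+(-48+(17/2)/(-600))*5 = -172451/720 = -239.52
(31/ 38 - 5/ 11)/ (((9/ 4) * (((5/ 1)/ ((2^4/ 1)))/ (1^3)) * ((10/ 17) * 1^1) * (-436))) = -10268/ 5125725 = -0.00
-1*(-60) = 60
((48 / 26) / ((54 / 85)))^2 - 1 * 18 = -130802 / 13689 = -9.56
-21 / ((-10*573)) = 7 / 1910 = 0.00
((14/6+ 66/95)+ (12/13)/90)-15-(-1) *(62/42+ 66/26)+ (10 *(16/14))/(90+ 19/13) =-80402278/10278905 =-7.82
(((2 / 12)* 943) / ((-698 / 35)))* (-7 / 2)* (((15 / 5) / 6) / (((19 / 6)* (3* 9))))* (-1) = -231035 / 1432296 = -0.16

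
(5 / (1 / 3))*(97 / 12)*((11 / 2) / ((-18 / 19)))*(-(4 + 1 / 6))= 2933.02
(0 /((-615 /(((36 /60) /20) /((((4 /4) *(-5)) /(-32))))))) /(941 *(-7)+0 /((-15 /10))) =0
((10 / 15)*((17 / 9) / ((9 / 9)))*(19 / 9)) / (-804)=-323 / 97686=-0.00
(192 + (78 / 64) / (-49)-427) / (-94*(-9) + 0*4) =-368519 / 1326528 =-0.28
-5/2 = -2.50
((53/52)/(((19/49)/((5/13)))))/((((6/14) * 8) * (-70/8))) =-2597/77064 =-0.03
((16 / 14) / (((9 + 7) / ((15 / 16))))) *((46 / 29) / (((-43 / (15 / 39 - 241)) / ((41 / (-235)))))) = -1106139 / 10666838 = -0.10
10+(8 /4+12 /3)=16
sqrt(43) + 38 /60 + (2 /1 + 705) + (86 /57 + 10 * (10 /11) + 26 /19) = sqrt(43) + 1503967 /2090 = 726.16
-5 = -5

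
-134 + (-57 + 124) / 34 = -4489 / 34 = -132.03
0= 0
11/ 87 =0.13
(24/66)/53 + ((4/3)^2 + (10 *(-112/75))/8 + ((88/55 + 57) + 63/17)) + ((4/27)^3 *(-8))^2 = 1194625273685608/19198622332395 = 62.22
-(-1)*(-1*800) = -800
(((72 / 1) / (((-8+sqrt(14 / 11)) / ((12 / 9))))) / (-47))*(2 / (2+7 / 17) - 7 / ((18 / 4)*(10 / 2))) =15296*sqrt(154) / 9972225+1346048 / 9972225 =0.15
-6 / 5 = -1.20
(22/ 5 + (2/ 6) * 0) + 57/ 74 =1913/ 370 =5.17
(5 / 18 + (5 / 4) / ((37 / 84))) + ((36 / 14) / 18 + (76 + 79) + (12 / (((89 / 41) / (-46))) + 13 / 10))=-98266754 / 1037295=-94.73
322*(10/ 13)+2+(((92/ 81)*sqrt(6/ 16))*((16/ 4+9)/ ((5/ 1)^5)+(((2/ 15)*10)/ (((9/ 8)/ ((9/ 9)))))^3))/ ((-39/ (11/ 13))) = 3246/ 13-25971937387*sqrt(6)/ 2526005503125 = 249.67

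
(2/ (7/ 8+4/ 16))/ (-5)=-16/ 45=-0.36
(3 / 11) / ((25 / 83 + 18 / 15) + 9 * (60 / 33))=1245 / 81553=0.02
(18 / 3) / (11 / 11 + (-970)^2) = 0.00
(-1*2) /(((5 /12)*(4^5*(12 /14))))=-7 /1280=-0.01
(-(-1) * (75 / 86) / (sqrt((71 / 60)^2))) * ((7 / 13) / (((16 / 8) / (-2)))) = -15750 / 39689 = -0.40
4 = 4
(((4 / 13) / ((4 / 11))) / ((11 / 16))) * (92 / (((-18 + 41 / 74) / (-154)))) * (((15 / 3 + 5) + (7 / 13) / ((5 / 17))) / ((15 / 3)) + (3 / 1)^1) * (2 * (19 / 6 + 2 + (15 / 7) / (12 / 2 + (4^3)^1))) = 6386046042112 / 114543975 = 55751.92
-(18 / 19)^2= -0.90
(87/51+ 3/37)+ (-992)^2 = 984065.79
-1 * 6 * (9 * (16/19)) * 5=-4320/19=-227.37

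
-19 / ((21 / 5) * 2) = -95 / 42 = -2.26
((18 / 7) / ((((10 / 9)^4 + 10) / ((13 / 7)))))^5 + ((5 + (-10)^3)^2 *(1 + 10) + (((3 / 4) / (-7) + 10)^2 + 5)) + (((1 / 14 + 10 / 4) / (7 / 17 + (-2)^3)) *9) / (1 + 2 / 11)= 2124717765467133188021452045396304169690283 / 195100509109683858557711920999550000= 10890375.30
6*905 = 5430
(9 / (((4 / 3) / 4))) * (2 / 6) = 9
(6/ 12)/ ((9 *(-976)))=-1/ 17568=-0.00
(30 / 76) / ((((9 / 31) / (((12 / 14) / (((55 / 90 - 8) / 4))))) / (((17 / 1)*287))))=-7778520 / 2527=-3078.16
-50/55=-10/11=-0.91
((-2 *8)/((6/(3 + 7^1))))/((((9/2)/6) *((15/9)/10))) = -640/3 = -213.33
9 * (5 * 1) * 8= 360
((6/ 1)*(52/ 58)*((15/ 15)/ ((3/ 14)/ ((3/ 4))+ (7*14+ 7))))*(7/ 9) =0.04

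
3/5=0.60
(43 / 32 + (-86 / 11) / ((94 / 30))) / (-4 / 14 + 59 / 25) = -3333575 / 6005472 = -0.56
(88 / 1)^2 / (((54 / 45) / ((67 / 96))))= 40535 / 9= 4503.89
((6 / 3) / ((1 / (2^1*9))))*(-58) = -2088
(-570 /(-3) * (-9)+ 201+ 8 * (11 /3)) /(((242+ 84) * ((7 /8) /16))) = -284096 /3423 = -83.00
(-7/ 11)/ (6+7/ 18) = -126/ 1265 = -0.10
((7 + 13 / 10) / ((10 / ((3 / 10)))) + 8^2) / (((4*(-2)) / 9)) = -578241 / 8000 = -72.28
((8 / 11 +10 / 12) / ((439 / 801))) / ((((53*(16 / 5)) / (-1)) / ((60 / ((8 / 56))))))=-14438025 / 2047496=-7.05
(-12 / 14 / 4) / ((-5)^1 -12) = 3 / 238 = 0.01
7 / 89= 0.08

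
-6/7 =-0.86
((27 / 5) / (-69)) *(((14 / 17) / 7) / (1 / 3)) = -54 / 1955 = -0.03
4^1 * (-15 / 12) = -5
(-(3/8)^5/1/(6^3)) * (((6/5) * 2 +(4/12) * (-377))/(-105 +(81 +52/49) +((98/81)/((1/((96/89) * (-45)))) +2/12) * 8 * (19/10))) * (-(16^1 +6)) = 798285411/7828555956224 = 0.00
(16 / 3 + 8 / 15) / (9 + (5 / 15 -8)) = 22 / 5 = 4.40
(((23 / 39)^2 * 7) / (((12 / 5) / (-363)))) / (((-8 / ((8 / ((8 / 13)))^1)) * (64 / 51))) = 476.83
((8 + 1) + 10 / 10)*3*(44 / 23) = 1320 / 23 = 57.39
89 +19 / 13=1176 / 13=90.46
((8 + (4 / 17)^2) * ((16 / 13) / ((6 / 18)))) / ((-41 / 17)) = -111744 / 9061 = -12.33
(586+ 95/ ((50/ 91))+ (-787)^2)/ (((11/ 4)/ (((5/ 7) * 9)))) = 15946146/ 11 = 1449649.64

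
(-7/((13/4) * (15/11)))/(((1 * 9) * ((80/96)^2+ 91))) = -1232/643695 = -0.00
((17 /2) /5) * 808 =6868 /5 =1373.60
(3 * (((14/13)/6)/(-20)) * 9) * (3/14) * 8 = -27/65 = -0.42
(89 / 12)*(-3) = -89 / 4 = -22.25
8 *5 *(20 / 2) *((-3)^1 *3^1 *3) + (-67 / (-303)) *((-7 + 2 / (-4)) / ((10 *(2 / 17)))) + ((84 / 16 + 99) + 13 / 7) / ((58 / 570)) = -1600649947 / 164024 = -9758.63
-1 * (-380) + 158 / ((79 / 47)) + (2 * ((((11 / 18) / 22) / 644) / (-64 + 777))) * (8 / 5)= 2448534691 / 5165685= 474.00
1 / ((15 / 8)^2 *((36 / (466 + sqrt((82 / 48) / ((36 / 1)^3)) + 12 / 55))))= sqrt(246) / 328050 + 410272 / 111375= 3.68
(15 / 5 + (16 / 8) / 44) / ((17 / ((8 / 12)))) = 67 / 561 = 0.12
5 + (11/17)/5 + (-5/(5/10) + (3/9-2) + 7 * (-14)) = -26657/255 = -104.54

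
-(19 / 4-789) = 784.25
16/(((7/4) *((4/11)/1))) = 176/7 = 25.14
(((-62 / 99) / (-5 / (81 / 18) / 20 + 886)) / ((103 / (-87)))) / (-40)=-2697 / 180679510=-0.00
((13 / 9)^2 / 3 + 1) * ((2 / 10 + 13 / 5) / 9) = 5768 / 10935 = 0.53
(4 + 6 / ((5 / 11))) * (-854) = -73444 / 5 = -14688.80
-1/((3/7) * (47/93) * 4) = -217/188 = -1.15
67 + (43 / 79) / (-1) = 5250 / 79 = 66.46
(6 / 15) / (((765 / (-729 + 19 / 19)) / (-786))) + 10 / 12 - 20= 238023 / 850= 280.03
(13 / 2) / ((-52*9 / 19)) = -19 / 72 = -0.26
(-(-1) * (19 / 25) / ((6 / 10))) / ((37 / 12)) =76 / 185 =0.41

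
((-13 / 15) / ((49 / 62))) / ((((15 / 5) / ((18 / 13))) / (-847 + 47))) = 19840 / 49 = 404.90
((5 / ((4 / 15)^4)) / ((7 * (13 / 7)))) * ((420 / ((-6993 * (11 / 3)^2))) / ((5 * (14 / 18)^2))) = -20503125 / 182518336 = -0.11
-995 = -995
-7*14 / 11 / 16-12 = -1105 / 88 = -12.56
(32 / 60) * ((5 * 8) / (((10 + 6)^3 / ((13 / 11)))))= 13 / 2112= 0.01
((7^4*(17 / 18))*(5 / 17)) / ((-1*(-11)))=12005 / 198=60.63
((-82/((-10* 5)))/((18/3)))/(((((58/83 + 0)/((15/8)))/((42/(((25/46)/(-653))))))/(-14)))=7513119579/14500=518146.18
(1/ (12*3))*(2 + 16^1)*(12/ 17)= 6/ 17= 0.35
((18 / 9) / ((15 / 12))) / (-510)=-4 / 1275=-0.00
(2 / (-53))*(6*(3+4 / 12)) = -40 / 53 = -0.75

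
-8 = -8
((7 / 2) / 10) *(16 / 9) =28 / 45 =0.62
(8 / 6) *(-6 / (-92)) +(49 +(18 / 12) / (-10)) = 22511 / 460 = 48.94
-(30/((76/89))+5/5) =-1373/38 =-36.13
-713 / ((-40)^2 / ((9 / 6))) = -2139 / 3200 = -0.67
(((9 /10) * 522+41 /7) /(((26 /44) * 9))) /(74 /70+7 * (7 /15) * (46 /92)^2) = 1465024 /30693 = 47.73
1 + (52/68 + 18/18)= 47/17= 2.76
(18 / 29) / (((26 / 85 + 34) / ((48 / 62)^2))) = 2720 / 250821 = 0.01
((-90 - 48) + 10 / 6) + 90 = -139 / 3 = -46.33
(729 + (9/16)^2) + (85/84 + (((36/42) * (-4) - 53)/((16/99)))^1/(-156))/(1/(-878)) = -148458455/69888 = -2124.23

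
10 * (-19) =-190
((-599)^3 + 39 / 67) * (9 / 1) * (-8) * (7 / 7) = 15474369486.09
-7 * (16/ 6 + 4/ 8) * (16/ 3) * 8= -8512/ 9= -945.78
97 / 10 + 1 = 107 / 10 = 10.70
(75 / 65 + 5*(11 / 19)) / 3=1000 / 741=1.35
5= 5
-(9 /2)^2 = -81 /4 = -20.25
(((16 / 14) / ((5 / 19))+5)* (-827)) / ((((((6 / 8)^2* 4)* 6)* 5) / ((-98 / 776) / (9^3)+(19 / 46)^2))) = -19.51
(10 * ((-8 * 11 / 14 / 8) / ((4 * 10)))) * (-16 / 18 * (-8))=-88 / 63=-1.40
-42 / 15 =-14 / 5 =-2.80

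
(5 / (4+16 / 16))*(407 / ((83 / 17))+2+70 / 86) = 307560 / 3569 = 86.18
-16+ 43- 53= -26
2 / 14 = 1 / 7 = 0.14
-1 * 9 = -9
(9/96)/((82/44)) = 0.05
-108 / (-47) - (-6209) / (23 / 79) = 23056501 / 1081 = 21328.86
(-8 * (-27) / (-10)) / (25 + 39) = -27 / 80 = -0.34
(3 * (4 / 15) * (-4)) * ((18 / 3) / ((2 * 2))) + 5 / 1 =1 / 5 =0.20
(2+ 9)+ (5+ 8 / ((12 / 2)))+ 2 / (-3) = 50 / 3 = 16.67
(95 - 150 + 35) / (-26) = 10 / 13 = 0.77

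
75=75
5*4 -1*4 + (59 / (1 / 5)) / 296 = 5031 / 296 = 17.00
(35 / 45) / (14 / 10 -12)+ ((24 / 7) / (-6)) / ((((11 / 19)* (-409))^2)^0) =-2153 / 3339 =-0.64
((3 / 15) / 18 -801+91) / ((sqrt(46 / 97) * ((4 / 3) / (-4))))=3093.00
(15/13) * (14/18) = 35/39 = 0.90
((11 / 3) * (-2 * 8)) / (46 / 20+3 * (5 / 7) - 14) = 12320 / 2007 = 6.14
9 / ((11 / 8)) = 72 / 11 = 6.55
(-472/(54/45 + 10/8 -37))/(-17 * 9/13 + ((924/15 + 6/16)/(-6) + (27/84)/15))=-206169600/333173251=-0.62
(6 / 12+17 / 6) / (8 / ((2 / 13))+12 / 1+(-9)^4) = 2 / 3975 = 0.00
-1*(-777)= 777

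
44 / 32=1.38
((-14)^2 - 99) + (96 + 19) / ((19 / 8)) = 2763 / 19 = 145.42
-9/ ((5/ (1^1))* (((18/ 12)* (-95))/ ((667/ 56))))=2001/ 13300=0.15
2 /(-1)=-2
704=704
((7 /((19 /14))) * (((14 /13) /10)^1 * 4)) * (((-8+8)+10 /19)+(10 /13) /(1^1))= 175616 /61009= 2.88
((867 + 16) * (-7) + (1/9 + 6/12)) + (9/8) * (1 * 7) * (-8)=-112381/18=-6243.39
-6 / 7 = -0.86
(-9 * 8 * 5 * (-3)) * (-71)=-76680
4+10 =14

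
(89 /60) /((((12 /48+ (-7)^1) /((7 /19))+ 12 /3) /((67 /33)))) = -41741 /198495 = -0.21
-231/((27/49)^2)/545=-1.40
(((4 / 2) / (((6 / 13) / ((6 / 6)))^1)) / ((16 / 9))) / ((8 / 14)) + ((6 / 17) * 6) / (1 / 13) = 34593 / 1088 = 31.80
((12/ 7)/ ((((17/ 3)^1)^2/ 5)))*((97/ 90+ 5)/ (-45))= -1094/ 30345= -0.04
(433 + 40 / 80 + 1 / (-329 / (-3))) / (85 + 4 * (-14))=285249 / 19082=14.95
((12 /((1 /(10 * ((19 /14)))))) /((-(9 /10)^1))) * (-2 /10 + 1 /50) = 228 /7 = 32.57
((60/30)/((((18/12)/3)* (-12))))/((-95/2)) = 0.01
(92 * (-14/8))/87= -161/87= -1.85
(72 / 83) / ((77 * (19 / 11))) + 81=894231 / 11039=81.01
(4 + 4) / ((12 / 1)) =2 / 3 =0.67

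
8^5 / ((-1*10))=-3276.80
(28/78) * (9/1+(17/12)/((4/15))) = 1603/312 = 5.14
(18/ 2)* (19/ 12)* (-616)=-8778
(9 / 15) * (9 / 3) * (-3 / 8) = -27 / 40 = -0.68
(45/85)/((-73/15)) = -135/1241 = -0.11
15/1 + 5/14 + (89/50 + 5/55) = 33164/1925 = 17.23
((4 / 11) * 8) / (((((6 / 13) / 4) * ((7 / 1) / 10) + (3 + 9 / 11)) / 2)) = 1.49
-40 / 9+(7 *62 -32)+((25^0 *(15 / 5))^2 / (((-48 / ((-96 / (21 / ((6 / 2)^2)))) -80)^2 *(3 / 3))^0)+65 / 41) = 150604 / 369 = 408.14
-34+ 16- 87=-105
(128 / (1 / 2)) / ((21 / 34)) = 8704 / 21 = 414.48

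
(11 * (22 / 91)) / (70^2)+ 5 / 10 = 55798 / 111475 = 0.50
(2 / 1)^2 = 4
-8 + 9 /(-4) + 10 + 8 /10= 11 /20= 0.55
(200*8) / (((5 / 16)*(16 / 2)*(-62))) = -320 / 31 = -10.32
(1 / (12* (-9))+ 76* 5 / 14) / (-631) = -20513 / 477036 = -0.04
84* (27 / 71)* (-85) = -2715.21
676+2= 678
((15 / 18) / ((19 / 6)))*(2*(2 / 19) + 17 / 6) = 1735 / 2166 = 0.80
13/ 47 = 0.28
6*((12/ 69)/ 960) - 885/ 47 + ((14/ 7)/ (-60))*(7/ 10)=-12227429/ 648600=-18.85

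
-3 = -3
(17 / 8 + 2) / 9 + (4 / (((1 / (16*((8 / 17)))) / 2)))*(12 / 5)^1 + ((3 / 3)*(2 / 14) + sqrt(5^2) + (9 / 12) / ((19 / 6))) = 40807271 / 271320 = 150.40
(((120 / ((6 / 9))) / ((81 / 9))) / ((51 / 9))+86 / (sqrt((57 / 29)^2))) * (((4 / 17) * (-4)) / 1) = -733088 / 16473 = -44.50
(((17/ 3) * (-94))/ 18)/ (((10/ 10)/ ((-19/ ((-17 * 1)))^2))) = -36.97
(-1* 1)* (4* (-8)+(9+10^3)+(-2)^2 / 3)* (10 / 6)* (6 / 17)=-29350 / 51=-575.49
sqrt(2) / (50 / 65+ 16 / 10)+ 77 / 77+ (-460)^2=65 * sqrt(2) / 154+ 211601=211601.60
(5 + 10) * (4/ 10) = 6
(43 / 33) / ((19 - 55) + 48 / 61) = -2623 / 70884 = -0.04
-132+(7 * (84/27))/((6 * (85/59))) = -297158/2295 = -129.48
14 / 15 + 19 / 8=3.31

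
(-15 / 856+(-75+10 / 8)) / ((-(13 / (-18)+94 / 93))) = 17617455 / 68908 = 255.67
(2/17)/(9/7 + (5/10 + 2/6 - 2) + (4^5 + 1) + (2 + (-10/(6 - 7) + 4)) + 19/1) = 84/756925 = 0.00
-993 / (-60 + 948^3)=-331 / 283990444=-0.00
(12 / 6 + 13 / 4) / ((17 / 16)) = 84 / 17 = 4.94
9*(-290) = -2610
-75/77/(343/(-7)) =75/3773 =0.02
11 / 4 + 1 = 15 / 4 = 3.75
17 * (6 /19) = 102 /19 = 5.37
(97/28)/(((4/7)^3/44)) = 816.92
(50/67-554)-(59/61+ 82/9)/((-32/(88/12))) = -972738115/1765584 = -550.94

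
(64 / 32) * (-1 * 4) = -8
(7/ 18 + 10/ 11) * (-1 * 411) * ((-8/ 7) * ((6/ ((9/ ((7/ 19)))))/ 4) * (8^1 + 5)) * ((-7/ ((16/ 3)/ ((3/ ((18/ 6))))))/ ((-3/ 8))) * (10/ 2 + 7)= 12816076/ 627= 20440.31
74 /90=0.82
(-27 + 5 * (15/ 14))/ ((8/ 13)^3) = -665691/ 7168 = -92.87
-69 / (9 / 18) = -138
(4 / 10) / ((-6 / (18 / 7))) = -6 / 35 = -0.17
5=5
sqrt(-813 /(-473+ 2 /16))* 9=18* sqrt(683462) /1261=11.80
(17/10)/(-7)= -17/70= -0.24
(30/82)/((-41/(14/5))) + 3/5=4833/8405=0.58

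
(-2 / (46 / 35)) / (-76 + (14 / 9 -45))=0.01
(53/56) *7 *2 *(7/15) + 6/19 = 6.50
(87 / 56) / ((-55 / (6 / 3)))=-87 / 1540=-0.06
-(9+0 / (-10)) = -9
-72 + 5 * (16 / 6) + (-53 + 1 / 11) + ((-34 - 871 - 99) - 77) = -39355 / 33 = -1192.58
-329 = -329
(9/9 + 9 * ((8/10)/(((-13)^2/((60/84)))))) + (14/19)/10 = 124086/112385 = 1.10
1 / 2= 0.50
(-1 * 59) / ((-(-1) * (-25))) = 59 / 25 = 2.36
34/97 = 0.35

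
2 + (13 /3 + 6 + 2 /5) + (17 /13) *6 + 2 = 4403 /195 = 22.58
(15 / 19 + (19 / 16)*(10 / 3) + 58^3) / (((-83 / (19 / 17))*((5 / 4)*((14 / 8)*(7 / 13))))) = -2230.58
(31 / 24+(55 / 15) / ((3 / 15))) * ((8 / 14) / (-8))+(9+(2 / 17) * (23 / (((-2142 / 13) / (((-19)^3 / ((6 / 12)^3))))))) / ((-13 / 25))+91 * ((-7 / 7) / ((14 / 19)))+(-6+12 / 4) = -7112607625 / 3787056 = -1878.14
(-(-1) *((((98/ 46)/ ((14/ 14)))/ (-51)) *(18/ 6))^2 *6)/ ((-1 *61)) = -14406/ 9325741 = -0.00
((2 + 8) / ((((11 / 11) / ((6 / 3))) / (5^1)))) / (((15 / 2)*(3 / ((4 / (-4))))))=-4.44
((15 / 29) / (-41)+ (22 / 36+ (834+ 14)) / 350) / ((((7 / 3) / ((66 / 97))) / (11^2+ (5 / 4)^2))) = 15589340129 / 180842144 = 86.20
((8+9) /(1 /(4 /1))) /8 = 17 /2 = 8.50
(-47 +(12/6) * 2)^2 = 1849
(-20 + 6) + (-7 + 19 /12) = -233 /12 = -19.42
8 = 8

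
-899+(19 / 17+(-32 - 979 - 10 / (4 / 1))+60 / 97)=-6301699 / 3298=-1910.76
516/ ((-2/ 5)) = -1290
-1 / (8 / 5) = -0.62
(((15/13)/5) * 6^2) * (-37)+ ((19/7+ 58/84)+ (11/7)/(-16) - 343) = -2826437/4368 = -647.08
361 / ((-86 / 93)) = -33573 / 86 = -390.38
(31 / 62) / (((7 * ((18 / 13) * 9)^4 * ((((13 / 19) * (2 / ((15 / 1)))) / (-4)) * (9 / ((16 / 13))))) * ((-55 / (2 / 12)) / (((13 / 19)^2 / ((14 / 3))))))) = 28561 / 5290097637132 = 0.00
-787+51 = -736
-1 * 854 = -854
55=55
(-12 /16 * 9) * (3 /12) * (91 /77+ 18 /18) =-81 /22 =-3.68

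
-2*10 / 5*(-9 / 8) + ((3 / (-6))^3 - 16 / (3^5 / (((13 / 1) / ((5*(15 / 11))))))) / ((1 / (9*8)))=-54833 / 4050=-13.54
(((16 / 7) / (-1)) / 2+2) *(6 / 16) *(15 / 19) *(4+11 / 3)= 1035 / 532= 1.95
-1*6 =-6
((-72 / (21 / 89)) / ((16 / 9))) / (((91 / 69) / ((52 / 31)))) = -331614 / 1519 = -218.31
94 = 94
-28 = -28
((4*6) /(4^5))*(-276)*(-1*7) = 1449 /32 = 45.28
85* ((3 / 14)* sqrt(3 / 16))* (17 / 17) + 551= 255* sqrt(3) / 56 + 551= 558.89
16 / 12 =4 / 3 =1.33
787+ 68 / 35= 27613 / 35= 788.94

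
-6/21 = -2/7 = -0.29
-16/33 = -0.48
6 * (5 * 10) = 300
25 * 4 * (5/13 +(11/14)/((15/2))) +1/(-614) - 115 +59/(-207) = -767386213/11565918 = -66.35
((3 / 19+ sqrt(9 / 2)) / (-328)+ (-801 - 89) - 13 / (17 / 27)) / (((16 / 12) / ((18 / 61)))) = -201.54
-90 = -90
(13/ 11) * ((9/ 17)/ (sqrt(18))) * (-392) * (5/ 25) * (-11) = 7644 * sqrt(2)/ 85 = 127.18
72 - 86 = -14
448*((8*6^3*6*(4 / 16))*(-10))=-11612160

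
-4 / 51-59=-3013 / 51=-59.08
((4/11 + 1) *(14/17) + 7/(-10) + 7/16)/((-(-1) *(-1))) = -12873/14960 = -0.86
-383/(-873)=383/873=0.44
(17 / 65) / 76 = 17 / 4940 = 0.00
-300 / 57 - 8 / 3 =-452 / 57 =-7.93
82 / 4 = 41 / 2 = 20.50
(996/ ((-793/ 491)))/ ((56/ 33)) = -4034547/ 11102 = -363.41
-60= -60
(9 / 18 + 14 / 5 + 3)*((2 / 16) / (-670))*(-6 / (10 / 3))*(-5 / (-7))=81 / 53600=0.00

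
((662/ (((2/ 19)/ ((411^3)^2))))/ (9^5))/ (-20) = -41581963960080001/ 1620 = -25667878987703.70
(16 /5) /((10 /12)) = 96 /25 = 3.84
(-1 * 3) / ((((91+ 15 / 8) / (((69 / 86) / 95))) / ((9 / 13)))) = -7452 / 39457015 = -0.00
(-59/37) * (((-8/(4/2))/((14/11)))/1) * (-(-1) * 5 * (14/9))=12980/333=38.98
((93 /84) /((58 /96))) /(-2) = -186 /203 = -0.92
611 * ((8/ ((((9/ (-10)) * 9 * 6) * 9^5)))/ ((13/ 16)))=-30080/ 14348907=-0.00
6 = 6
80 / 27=2.96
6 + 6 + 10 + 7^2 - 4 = 67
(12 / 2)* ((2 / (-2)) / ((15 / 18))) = -36 / 5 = -7.20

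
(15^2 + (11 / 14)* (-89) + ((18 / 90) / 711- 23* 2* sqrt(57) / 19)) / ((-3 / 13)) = -100332947 / 149310 + 598* sqrt(57) / 57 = -592.77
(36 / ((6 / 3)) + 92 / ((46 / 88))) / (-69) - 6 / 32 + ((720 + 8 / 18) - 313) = 1339523 / 3312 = 404.45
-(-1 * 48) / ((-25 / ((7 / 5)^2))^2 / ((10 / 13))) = 230496 / 1015625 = 0.23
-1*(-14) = 14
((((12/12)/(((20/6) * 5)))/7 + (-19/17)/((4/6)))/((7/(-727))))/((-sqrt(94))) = -17.87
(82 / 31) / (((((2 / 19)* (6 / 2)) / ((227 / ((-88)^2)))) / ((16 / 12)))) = 176833 / 540144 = 0.33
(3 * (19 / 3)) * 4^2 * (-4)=-1216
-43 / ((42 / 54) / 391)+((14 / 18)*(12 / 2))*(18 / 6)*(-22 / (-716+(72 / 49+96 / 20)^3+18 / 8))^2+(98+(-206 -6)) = -950058728793880733239315 / 43719689686619892967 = -21730.68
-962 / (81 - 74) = -962 / 7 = -137.43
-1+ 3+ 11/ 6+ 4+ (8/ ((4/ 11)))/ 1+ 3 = 197/ 6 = 32.83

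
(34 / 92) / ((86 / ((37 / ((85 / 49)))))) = 0.09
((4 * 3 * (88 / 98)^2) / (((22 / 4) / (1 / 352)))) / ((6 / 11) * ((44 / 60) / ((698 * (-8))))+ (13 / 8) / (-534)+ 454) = 89455680 / 8125904401741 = 0.00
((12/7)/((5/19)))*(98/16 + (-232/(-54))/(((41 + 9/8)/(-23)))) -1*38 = -2840899/212310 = -13.38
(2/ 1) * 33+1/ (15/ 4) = 994/ 15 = 66.27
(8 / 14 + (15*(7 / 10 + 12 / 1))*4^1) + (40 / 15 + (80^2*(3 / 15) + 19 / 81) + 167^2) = 16972846 / 567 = 29934.47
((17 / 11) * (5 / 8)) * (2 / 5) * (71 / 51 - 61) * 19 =-14440 / 33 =-437.58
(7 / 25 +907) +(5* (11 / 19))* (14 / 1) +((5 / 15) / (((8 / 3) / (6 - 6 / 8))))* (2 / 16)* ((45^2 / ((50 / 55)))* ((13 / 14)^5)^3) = 5447726757338251435213747 / 5404880119951418982400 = 1007.93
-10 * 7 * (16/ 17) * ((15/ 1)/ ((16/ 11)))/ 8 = -5775/ 68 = -84.93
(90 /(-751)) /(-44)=45 /16522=0.00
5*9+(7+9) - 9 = 52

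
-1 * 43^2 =-1849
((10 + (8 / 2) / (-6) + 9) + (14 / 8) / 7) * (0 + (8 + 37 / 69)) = 131347 / 828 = 158.63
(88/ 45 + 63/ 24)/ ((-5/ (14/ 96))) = -11543/ 86400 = -0.13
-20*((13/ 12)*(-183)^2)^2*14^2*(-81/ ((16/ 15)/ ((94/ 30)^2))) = 61546606777191627/ 16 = 3846662923574476.69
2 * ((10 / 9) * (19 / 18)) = 190 / 81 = 2.35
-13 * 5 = -65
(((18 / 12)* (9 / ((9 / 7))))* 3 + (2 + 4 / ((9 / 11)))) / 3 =691 / 54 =12.80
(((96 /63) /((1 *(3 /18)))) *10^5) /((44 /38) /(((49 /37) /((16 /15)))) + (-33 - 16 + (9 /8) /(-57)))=-102144000000 /5372293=-19013.11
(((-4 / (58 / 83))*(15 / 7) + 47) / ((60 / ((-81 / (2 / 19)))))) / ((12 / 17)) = -20497257 / 32480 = -631.07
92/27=3.41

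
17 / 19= 0.89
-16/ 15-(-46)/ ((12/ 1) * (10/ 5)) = 17/ 20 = 0.85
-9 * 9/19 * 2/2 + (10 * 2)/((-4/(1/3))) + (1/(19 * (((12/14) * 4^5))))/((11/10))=-3807197/642048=-5.93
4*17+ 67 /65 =4487 /65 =69.03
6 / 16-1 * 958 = -7661 / 8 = -957.62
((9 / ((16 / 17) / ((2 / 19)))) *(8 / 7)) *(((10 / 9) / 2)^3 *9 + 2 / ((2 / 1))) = 3502 / 1197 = 2.93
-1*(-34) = 34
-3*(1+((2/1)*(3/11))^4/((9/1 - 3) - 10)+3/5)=-4.73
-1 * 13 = -13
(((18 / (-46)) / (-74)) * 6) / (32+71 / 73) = 1971 / 2048357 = 0.00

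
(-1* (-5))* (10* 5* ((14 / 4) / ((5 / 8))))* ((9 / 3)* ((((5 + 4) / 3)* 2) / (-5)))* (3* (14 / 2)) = -105840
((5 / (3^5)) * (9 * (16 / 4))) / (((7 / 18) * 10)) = 0.19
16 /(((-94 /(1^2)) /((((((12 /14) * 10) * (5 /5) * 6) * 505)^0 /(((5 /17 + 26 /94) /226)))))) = -3842 /57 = -67.40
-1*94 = -94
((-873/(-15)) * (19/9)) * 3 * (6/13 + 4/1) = 106894/65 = 1644.52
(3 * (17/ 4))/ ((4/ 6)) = 19.12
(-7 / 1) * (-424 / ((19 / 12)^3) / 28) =183168 / 6859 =26.70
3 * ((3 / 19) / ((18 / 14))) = 7 / 19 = 0.37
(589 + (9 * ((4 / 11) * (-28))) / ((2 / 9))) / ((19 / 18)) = 34974 / 209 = 167.34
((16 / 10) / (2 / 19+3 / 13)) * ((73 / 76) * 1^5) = 1898 / 415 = 4.57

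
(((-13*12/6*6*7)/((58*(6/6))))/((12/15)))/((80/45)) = -12285/928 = -13.24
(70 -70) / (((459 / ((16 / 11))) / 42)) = 0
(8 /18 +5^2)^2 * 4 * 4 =839056 /81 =10358.72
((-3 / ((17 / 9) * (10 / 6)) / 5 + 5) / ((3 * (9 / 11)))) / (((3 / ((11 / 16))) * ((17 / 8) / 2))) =247324 / 585225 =0.42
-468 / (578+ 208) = -78 / 131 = -0.60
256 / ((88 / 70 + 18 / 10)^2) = 313600 / 11449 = 27.39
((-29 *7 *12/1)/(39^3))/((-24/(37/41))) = 7511/4864158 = 0.00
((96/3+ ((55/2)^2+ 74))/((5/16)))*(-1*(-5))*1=13796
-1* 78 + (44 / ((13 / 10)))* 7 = 2066 / 13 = 158.92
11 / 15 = 0.73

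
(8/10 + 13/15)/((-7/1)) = -0.24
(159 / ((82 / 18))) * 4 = 5724 / 41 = 139.61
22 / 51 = 0.43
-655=-655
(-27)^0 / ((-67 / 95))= -95 / 67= -1.42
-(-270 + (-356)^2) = -126466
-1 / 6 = -0.17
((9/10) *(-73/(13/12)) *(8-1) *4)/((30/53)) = -974988/325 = -2999.96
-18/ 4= -9/ 2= -4.50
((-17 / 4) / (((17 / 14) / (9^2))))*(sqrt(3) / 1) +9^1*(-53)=-968.04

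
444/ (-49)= -444/ 49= -9.06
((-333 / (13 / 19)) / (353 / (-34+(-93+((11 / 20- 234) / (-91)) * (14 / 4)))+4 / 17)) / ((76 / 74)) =12854585547 / 74750936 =171.97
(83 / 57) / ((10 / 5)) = 83 / 114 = 0.73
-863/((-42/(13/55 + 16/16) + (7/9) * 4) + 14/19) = 5017482/175133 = 28.65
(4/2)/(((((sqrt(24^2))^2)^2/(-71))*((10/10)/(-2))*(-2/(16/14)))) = -71/145152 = -0.00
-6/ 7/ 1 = -0.86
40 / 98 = 20 / 49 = 0.41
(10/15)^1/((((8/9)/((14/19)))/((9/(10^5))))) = 0.00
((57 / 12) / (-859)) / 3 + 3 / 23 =30487 / 237084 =0.13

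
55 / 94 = 0.59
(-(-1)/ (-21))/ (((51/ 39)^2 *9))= -169/ 54621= -0.00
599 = 599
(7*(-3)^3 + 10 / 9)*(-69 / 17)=38893 / 51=762.61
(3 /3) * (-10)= -10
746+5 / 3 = 2243 / 3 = 747.67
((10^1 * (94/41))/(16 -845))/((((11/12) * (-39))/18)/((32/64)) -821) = 33840/1009439311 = 0.00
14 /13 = 1.08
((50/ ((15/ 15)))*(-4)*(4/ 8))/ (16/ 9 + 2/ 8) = -3600/ 73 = -49.32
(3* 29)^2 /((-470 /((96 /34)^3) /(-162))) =58726.30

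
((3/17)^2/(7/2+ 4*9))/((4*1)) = 9/45662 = 0.00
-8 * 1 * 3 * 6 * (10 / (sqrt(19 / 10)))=-1440 * sqrt(190) / 19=-1044.69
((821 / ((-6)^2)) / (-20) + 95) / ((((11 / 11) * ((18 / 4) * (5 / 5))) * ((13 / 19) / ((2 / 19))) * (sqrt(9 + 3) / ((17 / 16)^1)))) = 1148843 * sqrt(3) / 2021760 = 0.98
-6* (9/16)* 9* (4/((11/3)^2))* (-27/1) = 59049/242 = 244.00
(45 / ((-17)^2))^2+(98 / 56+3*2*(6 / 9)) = 5.77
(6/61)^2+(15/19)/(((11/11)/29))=1619319/70699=22.90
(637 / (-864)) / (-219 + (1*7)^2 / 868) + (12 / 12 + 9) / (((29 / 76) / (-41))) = -1074.48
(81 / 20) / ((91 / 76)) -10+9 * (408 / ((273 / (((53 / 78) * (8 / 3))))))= 105017 / 5915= 17.75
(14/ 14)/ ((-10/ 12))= -6/ 5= -1.20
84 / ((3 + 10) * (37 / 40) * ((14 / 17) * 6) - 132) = -4760 / 4113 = -1.16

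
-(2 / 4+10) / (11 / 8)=-84 / 11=-7.64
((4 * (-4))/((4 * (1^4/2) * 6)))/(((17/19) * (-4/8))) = 152/51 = 2.98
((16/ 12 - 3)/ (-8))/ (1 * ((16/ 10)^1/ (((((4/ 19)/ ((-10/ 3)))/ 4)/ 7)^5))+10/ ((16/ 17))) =-81/ 10653643748603869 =-0.00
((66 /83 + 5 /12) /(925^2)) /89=1207 /75846022500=0.00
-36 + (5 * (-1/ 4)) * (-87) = 291/ 4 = 72.75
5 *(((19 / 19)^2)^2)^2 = 5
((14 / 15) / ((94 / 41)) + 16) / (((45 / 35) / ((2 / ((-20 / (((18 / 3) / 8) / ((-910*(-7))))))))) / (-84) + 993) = 11567 / 1616565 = 0.01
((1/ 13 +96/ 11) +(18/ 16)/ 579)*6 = 5832975/ 110396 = 52.84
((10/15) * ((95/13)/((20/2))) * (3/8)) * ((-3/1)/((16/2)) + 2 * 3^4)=24567/832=29.53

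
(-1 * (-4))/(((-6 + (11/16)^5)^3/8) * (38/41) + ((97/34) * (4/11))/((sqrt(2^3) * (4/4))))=-115773161629615658422279775049597136280748032000/669909896431394843480676056901379719943821641993- 1296971736983266948488647189883542758844530688 * sqrt(2)/669909896431394843480676056901379719943821641993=-0.18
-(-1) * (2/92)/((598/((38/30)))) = 19/412620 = 0.00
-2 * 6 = -12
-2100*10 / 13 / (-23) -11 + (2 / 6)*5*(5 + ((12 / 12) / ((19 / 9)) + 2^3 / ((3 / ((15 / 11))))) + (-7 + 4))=13013912 / 187473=69.42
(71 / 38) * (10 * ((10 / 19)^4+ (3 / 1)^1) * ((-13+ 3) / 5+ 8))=854051190 / 2476099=344.92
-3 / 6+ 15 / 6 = 2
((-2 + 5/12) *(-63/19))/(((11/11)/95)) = 498.75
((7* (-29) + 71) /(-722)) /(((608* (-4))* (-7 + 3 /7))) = 231 /20192896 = 0.00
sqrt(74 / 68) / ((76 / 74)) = 37* sqrt(1258) / 1292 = 1.02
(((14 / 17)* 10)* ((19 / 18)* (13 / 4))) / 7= 1235 / 306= 4.04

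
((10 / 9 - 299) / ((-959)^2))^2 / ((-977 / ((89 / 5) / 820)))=-13055321 / 5600693262410511300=-0.00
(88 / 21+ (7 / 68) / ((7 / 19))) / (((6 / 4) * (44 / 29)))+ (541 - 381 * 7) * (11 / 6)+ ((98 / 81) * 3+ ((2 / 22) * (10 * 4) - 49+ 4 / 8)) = -1113145211 / 282744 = -3936.94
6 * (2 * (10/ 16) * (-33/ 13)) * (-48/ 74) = 5940/ 481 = 12.35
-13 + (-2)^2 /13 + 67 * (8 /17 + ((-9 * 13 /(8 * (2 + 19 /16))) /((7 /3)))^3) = -10747373683 /21907067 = -490.59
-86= -86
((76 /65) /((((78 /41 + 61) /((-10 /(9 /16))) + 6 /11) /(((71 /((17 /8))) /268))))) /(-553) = 155750144 /1768347193431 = 0.00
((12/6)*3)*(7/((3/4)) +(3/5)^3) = 57.30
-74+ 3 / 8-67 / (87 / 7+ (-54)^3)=-649169077 / 8817288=-73.62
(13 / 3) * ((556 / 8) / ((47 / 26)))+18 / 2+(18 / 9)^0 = 24901 / 141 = 176.60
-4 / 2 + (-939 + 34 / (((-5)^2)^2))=-588091 / 625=-940.95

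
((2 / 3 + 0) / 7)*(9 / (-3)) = -2 / 7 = -0.29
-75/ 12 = -25/ 4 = -6.25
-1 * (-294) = 294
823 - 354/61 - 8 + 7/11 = 543398/671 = 809.83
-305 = -305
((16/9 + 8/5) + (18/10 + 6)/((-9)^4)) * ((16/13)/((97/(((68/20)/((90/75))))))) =5025064/41367105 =0.12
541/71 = 7.62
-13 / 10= -1.30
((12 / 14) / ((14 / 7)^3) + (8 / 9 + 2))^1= 755 / 252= 3.00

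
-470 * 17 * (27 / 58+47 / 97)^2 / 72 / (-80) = 22826650975 / 18231480576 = 1.25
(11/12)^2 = 121/144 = 0.84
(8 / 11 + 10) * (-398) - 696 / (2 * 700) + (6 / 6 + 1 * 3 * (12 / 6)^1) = -8206182 / 1925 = -4262.95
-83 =-83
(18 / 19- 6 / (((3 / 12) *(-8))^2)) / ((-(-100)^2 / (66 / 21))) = 0.00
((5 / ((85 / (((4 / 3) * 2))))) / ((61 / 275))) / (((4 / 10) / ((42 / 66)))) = 1.13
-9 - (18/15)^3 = -1341/125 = -10.73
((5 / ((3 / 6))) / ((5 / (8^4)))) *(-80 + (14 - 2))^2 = 37879808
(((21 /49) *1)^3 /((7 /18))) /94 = 243 /112847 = 0.00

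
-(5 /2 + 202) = -204.50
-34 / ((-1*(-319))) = -34 / 319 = -0.11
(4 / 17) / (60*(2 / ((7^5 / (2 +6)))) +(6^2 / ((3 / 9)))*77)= 16807 / 594013881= 0.00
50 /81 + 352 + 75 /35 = 201149 /567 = 354.76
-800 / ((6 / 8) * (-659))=3200 / 1977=1.62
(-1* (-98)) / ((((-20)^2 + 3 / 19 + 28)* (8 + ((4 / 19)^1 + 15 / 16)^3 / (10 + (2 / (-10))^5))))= 1634694312108032 / 58215934791392255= 0.03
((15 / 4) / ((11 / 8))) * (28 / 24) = 3.18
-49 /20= -2.45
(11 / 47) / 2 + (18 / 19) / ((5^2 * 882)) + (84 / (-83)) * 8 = -1448977323 / 181591550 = -7.98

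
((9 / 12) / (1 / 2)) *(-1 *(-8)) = 12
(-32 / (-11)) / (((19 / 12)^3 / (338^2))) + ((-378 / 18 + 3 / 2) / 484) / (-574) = 319096236414189 / 3811079888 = 83728.56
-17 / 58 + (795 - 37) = 43947 / 58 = 757.71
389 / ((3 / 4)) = 1556 / 3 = 518.67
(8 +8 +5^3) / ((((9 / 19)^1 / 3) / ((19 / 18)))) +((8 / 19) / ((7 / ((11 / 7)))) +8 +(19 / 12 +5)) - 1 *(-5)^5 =136821997 / 33516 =4082.29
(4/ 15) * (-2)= -8/ 15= -0.53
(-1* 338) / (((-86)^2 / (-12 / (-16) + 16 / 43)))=-0.05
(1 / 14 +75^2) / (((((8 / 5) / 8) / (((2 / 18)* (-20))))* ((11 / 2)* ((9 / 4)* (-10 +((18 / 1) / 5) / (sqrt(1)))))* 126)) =9843875 / 1571724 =6.26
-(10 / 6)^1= -5 / 3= -1.67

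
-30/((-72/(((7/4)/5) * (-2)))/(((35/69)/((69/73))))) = -17885/114264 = -0.16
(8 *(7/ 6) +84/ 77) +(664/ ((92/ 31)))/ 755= 10.72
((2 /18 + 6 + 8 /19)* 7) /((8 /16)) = 15638 /171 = 91.45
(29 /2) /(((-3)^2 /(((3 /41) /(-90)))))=-29 /22140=-0.00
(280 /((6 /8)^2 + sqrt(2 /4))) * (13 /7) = -74880 /47 + 66560 * sqrt(2) /47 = 409.58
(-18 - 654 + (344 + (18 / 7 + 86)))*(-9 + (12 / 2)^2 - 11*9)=120672 / 7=17238.86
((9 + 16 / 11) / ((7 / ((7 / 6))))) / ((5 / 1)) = 23 / 66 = 0.35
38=38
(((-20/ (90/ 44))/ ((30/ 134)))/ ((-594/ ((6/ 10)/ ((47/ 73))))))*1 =19564/ 285525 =0.07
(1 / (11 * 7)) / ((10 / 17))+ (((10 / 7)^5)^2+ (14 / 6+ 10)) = 4451732297387 / 93216832170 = 47.76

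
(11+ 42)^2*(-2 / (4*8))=-2809 / 16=-175.56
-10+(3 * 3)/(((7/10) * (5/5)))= 20/7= 2.86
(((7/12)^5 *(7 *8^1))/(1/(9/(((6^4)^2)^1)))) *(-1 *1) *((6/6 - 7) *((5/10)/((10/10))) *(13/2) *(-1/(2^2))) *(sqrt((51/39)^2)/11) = -2000033/170272751616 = -0.00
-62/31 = -2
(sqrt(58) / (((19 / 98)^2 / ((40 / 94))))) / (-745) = -38416 *sqrt(58) / 2528083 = -0.12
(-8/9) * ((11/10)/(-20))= 11/225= 0.05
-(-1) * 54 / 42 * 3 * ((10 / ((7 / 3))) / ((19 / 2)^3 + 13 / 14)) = 1296 / 67291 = 0.02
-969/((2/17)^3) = -4760697/8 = -595087.12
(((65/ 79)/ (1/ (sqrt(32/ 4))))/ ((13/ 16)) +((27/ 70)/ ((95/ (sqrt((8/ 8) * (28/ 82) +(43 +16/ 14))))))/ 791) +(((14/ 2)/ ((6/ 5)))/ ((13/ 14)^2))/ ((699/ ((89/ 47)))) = 27 * sqrt(3664129)/ 1509663050 +305270/ 16656471 +160 * sqrt(2)/ 79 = 2.88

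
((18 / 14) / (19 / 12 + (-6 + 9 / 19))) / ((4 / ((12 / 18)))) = -342 / 6293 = -0.05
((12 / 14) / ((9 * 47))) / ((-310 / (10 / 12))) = -1 / 183582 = -0.00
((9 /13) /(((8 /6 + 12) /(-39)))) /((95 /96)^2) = -93312 /45125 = -2.07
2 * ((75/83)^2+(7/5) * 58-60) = 1516718/34445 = 44.03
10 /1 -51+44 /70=-1413 /35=-40.37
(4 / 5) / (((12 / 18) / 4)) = 24 / 5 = 4.80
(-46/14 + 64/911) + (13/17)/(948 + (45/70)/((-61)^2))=-17210593759091/5353791582489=-3.21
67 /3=22.33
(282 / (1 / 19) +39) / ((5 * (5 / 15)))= 16191 / 5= 3238.20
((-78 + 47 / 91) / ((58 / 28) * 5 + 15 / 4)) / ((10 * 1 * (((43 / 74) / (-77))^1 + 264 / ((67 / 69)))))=-0.00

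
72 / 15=24 / 5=4.80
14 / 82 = 7 / 41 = 0.17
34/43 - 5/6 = -11/258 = -0.04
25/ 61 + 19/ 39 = 2134/ 2379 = 0.90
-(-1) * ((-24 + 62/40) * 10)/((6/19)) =-8531/12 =-710.92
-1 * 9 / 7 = -9 / 7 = -1.29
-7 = -7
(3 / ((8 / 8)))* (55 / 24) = 55 / 8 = 6.88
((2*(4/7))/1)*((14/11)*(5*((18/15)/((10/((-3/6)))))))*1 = -24/55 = -0.44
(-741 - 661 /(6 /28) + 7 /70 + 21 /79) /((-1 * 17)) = 225.02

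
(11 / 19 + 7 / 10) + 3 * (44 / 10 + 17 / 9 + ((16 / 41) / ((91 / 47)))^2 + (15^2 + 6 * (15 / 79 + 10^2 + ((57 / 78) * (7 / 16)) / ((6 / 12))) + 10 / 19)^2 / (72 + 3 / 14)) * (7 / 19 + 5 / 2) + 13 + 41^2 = 16182205619031914326170029 / 192782060335939663680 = 83940.41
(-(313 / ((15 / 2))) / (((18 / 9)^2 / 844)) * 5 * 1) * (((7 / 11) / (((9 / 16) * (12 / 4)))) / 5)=-14793632 / 4455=-3320.68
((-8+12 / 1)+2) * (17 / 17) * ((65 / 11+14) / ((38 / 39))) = 25623 / 209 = 122.60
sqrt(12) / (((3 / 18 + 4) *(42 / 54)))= 1.07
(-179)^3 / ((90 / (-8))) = 22941356 / 45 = 509807.91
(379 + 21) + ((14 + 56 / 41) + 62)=19572 / 41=477.37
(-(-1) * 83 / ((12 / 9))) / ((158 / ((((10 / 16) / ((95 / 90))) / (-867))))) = -3735 / 13881248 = -0.00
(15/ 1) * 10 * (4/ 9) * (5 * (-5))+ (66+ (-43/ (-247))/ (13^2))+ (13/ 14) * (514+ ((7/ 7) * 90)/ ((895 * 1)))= -176257067797/ 156911937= -1123.29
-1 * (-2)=2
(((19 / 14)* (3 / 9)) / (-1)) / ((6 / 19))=-361 / 252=-1.43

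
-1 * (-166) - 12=154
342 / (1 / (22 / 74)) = 3762 / 37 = 101.68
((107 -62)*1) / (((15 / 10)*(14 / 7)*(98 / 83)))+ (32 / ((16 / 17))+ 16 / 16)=47.70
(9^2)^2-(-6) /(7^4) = 15752967 /2401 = 6561.00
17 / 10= 1.70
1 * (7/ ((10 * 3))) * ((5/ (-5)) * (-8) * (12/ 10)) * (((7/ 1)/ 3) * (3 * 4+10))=8624/ 75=114.99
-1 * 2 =-2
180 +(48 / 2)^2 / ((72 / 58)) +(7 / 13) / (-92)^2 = 70860615 / 110032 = 644.00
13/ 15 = 0.87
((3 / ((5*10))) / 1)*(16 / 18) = 4 / 75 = 0.05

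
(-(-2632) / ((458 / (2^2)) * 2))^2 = 132.10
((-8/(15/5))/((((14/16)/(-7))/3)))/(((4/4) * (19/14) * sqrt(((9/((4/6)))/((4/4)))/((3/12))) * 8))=56 * sqrt(6)/171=0.80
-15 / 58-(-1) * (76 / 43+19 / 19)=6257 / 2494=2.51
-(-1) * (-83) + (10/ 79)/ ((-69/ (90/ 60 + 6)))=-150836/ 1817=-83.01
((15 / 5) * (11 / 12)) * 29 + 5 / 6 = 967 / 12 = 80.58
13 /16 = 0.81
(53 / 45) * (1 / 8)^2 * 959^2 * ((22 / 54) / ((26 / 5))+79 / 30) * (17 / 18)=3943462452979 / 90979200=43344.66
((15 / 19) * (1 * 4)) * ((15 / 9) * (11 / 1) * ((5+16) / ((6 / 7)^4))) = 4621925 / 2052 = 2252.40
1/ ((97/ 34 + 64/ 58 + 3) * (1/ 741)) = 38454/ 361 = 106.52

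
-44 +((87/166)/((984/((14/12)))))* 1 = -14374069/326688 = -44.00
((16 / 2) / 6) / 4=1 / 3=0.33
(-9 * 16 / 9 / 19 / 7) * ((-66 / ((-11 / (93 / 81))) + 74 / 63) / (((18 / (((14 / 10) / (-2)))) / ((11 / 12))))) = 5588 / 161595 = 0.03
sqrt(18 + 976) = sqrt(994) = 31.53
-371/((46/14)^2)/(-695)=0.05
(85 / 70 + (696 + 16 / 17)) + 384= 257553 / 238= 1082.16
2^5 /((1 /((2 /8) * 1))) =8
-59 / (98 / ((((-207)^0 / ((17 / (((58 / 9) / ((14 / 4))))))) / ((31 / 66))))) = -75284 / 542283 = -0.14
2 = 2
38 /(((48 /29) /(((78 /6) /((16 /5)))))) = 35815 /384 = 93.27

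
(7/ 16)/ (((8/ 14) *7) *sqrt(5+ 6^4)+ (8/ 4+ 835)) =5859/ 10876048 - 7 *sqrt(1301)/ 2719012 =0.00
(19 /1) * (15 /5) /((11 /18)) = 1026 /11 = 93.27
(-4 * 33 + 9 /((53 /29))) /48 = -2245 /848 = -2.65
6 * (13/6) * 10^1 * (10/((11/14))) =18200/11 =1654.55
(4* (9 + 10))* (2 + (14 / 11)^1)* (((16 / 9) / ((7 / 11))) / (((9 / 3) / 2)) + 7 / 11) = 1579280 / 2541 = 621.52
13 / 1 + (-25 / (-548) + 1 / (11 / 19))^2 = 586590161 / 36336784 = 16.14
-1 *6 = -6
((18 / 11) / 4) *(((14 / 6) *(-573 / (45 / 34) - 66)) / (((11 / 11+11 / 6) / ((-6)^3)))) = 33947424 / 935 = 36307.41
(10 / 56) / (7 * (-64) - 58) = -5 / 14168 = -0.00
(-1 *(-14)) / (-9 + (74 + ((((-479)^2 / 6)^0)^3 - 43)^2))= 14 / 1829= 0.01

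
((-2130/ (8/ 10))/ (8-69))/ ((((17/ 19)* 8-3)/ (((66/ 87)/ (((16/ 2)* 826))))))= 1112925/ 923474608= 0.00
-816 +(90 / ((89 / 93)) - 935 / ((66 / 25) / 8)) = -949262 / 267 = -3555.29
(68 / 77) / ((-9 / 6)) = -136 / 231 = -0.59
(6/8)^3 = 27/64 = 0.42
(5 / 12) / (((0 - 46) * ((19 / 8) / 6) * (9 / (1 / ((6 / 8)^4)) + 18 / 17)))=-43520 / 7429437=-0.01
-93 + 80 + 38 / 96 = -605 / 48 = -12.60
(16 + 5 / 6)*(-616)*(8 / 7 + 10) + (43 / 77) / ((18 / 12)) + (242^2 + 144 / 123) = -56978.46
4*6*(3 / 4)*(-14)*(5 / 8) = -315 / 2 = -157.50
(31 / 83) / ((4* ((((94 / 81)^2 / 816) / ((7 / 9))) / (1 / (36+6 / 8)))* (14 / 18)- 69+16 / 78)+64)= -179797644 / 2191428997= -0.08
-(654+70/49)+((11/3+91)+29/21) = -11747/21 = -559.38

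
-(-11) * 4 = 44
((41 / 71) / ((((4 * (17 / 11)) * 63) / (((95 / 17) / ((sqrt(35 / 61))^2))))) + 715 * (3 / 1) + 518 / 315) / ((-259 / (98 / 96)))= -129499043407 / 15305532480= -8.46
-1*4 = -4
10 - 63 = -53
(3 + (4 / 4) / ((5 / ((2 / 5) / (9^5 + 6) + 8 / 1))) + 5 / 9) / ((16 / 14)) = 79921121 / 17716500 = 4.51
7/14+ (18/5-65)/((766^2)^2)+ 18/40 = 1635342366489/1721413017680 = 0.95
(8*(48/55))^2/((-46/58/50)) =-8552448/2783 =-3073.10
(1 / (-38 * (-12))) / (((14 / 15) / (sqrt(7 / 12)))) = 5 * sqrt(21) / 12768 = 0.00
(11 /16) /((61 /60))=165 /244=0.68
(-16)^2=256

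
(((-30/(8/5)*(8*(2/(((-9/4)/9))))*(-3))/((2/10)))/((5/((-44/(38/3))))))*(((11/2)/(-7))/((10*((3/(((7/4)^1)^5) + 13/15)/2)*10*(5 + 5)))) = -94128804/5026849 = -18.73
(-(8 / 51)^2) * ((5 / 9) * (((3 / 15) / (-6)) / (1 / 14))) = 0.01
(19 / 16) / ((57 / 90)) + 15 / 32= 75 / 32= 2.34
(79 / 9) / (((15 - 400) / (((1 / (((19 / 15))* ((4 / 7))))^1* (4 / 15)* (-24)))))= 632 / 3135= 0.20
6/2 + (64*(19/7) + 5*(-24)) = 397/7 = 56.71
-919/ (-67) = 13.72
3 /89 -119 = -118.97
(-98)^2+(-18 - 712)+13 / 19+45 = 8919.68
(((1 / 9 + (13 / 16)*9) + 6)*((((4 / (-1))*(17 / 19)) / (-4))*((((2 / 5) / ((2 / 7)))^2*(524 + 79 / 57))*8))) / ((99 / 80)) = 385762639864 / 4824765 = 79954.70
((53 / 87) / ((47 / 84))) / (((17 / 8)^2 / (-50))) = -12.06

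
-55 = -55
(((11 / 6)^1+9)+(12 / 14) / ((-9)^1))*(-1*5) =-2255 / 42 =-53.69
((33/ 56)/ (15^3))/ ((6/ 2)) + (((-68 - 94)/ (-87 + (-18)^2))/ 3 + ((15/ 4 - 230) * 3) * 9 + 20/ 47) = -4286719306907/ 701757000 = -6108.55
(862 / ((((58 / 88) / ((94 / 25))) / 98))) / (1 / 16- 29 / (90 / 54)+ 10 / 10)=-5590283776 / 189515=-29497.84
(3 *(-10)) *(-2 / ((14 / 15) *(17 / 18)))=8100 / 119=68.07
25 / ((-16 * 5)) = -5 / 16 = -0.31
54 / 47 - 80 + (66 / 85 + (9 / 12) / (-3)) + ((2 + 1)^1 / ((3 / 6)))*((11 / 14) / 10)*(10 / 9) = -26108387 / 335580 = -77.80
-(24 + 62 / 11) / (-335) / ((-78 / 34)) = -5542 / 143715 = -0.04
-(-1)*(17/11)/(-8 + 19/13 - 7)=-0.11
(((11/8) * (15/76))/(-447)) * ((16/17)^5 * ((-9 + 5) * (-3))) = -21626880/4019615167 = -0.01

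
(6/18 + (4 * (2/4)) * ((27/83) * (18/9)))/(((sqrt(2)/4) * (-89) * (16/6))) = -407 * sqrt(2)/29548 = -0.02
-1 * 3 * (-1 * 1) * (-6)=-18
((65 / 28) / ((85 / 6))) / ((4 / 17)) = 0.70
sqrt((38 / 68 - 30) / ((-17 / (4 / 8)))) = sqrt(1001) / 34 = 0.93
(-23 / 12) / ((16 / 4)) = -23 / 48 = -0.48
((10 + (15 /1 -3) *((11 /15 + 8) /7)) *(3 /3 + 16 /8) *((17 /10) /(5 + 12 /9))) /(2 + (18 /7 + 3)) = 3519 /1325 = 2.66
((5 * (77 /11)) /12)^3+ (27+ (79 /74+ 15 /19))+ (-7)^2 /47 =3123745675 /57094848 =54.71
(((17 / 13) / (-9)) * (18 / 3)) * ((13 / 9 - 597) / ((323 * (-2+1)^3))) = -10720 / 6669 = -1.61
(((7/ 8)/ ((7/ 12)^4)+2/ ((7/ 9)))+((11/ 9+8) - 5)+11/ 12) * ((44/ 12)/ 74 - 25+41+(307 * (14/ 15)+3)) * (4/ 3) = 63945079243/ 10279710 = 6220.51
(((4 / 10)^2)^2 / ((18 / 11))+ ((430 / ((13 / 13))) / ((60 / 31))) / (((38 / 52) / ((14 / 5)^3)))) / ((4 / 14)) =2496421592 / 106875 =23358.33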